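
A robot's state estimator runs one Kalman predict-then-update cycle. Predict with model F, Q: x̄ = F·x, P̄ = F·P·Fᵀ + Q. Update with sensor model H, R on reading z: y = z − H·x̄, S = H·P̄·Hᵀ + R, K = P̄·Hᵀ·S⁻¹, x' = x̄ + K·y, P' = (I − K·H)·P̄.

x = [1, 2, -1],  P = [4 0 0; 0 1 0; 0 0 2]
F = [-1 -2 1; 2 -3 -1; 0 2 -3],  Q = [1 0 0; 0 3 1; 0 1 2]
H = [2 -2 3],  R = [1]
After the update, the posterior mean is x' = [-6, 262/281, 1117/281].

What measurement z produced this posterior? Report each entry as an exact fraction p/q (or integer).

z = [-2]

x̄ = F·x = [-6, -3, 7]
P̄ = F·P·Fᵀ + Q = [11 -4 -10; -4 30 1; -10 1 24]
S = H·P̄·Hᵀ + R = [281]
K = P̄·Hᵀ·S⁻¹ = [0; -65/281; 50/281]
x' − x̄ = [0, 1105/281, -850/281] = K·y
y = (KᵀK)⁻¹·Kᵀ·(x' − x̄) = [-17]
z = y + H·x̄ = [-17] + [15] = [-2]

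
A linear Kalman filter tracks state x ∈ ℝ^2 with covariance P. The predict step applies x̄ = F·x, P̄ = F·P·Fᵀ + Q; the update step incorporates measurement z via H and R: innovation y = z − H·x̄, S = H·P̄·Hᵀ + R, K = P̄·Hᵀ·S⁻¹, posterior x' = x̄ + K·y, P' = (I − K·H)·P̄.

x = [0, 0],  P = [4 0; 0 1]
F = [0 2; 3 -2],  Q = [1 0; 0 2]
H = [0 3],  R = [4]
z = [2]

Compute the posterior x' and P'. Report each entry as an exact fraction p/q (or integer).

x' = [-12/191, 126/191]
P' = [883/191 -8/191; -8/191 84/191]

x̄ = F·x = [0, 0]
P̄ = F·P·Fᵀ + Q = [5 -4; -4 42]
y = z − H·x̄ = [2]
S = H·P̄·Hᵀ + R = [382]
K = P̄·Hᵀ·S⁻¹ = [-6/191; 63/191]
x' = x̄ + K·y = [-12/191, 126/191]
P' = (I − K·H)·P̄ = [883/191 -8/191; -8/191 84/191]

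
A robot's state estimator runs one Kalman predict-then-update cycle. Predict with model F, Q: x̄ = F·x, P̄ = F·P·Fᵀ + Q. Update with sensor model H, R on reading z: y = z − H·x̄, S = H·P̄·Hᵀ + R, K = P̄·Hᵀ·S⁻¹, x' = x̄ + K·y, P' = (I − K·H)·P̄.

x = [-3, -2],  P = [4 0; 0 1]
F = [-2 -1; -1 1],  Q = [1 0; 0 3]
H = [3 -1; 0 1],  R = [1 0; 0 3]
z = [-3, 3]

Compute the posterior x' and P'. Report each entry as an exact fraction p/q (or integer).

x' = [-246/625, 981/625]
P' = [217/625 438/625; 438/625 2589/1250]

x̄ = F·x = [8, 1]
P̄ = F·P·Fᵀ + Q = [18 7; 7 8]
y = z − H·x̄ = [-26, 2]
S = H·P̄·Hᵀ + R = [129 13; 13 11]
K = P̄·Hᵀ·S⁻¹ = [213/625 146/625; 39/1250 863/1250]
x' = x̄ + K·y = [-246/625, 981/625]
P' = (I − K·H)·P̄ = [217/625 438/625; 438/625 2589/1250]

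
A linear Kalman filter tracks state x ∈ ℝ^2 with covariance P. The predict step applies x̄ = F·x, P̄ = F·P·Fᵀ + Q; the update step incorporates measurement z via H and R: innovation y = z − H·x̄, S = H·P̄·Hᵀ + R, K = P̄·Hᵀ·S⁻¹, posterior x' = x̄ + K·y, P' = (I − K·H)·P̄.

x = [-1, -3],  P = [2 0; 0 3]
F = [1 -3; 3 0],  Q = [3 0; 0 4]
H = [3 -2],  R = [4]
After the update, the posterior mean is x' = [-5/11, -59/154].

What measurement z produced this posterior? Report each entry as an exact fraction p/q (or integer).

z = [-1]

x̄ = F·x = [8, -3]
P̄ = F·P·Fᵀ + Q = [32 6; 6 22]
S = H·P̄·Hᵀ + R = [308]
K = P̄·Hᵀ·S⁻¹ = [3/11; -13/154]
x' − x̄ = [-93/11, 403/154] = K·y
y = (KᵀK)⁻¹·Kᵀ·(x' − x̄) = [-31]
z = y + H·x̄ = [-31] + [30] = [-1]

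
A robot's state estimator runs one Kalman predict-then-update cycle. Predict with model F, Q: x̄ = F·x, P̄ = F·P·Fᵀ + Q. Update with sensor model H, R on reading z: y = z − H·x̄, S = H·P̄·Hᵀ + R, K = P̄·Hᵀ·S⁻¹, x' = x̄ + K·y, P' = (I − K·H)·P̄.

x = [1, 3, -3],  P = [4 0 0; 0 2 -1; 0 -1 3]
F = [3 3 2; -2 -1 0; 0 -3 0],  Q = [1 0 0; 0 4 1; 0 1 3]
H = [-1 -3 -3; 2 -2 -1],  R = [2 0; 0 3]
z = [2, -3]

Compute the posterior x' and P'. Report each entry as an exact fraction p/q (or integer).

x̄ = F·x = [6, -5, -9]
P̄ = F·P·Fᵀ + Q = [55 -28 -12; -28 22 7; -12 7 21]
y = z − H·x̄ = [-34, -34]
S = H·P̄·Hᵀ + R = [330 320; 320 632]
K = P̄·Hᵀ·S⁻¹ = [-397/2654 1897/5308; -381/13270 -1643/10616; -1664/6635 357/10616]
x' = x̄ + K·y = [-2827/2654, 32863/26540, -42901/26540]
P' = (I − K·H)·P̄ = [1471/1327 7509/5308 -8941/5308; 7509/5308 198839/53080 -222853/53080; -8941/5308 -222853/53080 261531/53080]

x' = [-2827/2654, 32863/26540, -42901/26540]
P' = [1471/1327 7509/5308 -8941/5308; 7509/5308 198839/53080 -222853/53080; -8941/5308 -222853/53080 261531/53080]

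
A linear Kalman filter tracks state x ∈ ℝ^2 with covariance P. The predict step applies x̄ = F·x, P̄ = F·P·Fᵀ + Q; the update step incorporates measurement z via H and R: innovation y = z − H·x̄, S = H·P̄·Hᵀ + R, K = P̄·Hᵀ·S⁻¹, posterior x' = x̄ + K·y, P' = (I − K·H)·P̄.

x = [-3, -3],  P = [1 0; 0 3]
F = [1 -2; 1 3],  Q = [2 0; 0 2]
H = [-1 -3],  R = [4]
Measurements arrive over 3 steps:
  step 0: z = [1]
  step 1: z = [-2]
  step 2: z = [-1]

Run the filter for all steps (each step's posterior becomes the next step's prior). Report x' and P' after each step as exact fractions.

step 0: x̄ = F·x = [3, -12]
step 0: P̄ = F·P·Fᵀ + Q = [15 -17; -17 30]
step 0: y = z − H·x̄ = [-32]
step 0: S = H·P̄·Hᵀ + R = [187]
step 0: K = P̄·Hᵀ·S⁻¹ = [36/187; -73/187]
step 0: x' = x̄ + K·y = [-591/187, 92/187]
step 0: P' = (I − K·H)·P̄ = [1509/187 -551/187; -551/187 281/187]
step 1: x̄ = F·x = [-775/187, -315/187]
step 1: P̄ = F·P·Fᵀ + Q = [5211/187 -728/187; -728/187 1106/187]
step 1: y = z − H·x̄ = [-2094/187]
step 1: S = H·P̄·Hᵀ + R = [11545/187]
step 1: K = P̄·Hᵀ·S⁻¹ = [-3027/11545; -518/2309]
step 1: x' = x̄ + K·y = [-13951/11545, 1911/2309]
step 1: P' = (I − K·H)·P̄ = [272718/11545 -17374/2309; -17374/2309 6482/2309]
step 2: x̄ = F·x = [-33061/11545, 14714/11545]
step 2: P̄ = F·P·Fᵀ + Q = [772928/11545 -8612/11545; -8612/11545 66278/11545]
step 2: y = z − H·x̄ = [-464/11545]
step 2: S = H·P̄·Hᵀ + R = [1363938/11545]
step 2: K = P̄·Hᵀ·S⁻¹ = [-373546/681969; -95111/681969]
step 2: x' = x̄ + K·y = [-1937917/681969, 872986/681969]
step 2: P' = (I − K·H)·P̄ = [21484600/681969 -6663472/681969; -6663472/681969 2347972/681969]

step 0: x' = [-591/187, 92/187], P' = [1509/187 -551/187; -551/187 281/187]
step 1: x' = [-13951/11545, 1911/2309], P' = [272718/11545 -17374/2309; -17374/2309 6482/2309]
step 2: x' = [-1937917/681969, 872986/681969], P' = [21484600/681969 -6663472/681969; -6663472/681969 2347972/681969]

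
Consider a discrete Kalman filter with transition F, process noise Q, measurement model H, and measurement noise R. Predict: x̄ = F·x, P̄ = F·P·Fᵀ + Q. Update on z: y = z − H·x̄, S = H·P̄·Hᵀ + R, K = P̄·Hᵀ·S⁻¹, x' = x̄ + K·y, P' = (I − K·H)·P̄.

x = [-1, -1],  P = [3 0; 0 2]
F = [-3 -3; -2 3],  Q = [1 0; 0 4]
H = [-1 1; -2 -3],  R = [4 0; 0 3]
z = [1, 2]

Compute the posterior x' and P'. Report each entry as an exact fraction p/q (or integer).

x̄ = F·x = [6, -1]
P̄ = F·P·Fᵀ + Q = [46 0; 0 34]
y = z − H·x̄ = [8, 11]
S = H·P̄·Hᵀ + R = [84 -10; -10 493]
K = P̄·Hᵀ·S⁻¹ = [-11799/20656 -2047/10328; 7871/20656 -2057/10328]
x' = x̄ + K·y = [-7745/10328, -1471/10328]
P' = (I − K·H)·P̄ = [15387/10328 -8211/10328; -8211/10328 7531/10328]

x' = [-7745/10328, -1471/10328]
P' = [15387/10328 -8211/10328; -8211/10328 7531/10328]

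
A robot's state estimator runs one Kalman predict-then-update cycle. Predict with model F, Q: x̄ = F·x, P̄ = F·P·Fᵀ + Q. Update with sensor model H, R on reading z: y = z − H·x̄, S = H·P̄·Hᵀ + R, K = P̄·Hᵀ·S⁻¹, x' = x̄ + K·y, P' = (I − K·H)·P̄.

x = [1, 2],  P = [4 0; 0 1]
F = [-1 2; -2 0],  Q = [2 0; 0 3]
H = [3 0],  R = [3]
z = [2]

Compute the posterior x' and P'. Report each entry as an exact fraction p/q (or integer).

x̄ = F·x = [3, -2]
P̄ = F·P·Fᵀ + Q = [10 8; 8 19]
y = z − H·x̄ = [-7]
S = H·P̄·Hᵀ + R = [93]
K = P̄·Hᵀ·S⁻¹ = [10/31; 8/31]
x' = x̄ + K·y = [23/31, -118/31]
P' = (I − K·H)·P̄ = [10/31 8/31; 8/31 397/31]

x' = [23/31, -118/31]
P' = [10/31 8/31; 8/31 397/31]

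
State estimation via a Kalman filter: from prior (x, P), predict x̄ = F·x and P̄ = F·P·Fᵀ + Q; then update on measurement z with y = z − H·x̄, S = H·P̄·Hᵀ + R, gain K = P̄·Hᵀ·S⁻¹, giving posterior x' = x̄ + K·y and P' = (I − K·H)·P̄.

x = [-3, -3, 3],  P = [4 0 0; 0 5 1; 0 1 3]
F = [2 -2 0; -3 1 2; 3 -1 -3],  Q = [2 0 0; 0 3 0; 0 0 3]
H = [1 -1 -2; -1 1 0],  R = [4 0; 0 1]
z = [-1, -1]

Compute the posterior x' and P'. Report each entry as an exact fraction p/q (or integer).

x̄ = F·x = [0, 12, -15]
P̄ = F·P·Fᵀ + Q = [38 -38 40; -38 60 -64; 40 -64 77]
y = z − H·x̄ = [-19, -13]
S = H·P̄·Hᵀ + R = [70 34; 34 175]
K = P̄·Hᵀ·S⁻¹ = [314/1849 -864/1849; 959/5547 2920/5547; -869/1849 -930/1849]
x' = x̄ + K·y = [5266/1849, 3461/1849, 866/1849]
P' = (I − K·H)·P̄ = [5854/1849 4990/1849 -196/1849; 4990/1849 17890/5547 -1126/1849; -196/1849 -1126/1849 2203/1849]

x' = [5266/1849, 3461/1849, 866/1849]
P' = [5854/1849 4990/1849 -196/1849; 4990/1849 17890/5547 -1126/1849; -196/1849 -1126/1849 2203/1849]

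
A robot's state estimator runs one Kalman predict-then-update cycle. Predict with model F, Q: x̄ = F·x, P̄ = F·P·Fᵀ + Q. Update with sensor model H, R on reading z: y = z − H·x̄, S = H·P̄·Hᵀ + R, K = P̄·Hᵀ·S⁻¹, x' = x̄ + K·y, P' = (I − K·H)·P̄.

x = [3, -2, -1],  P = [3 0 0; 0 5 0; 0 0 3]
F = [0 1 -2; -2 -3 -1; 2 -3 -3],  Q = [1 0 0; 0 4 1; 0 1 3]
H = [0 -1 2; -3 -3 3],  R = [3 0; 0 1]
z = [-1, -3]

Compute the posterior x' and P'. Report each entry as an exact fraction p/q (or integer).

x' = [-125/1382, 2788/2073, 4495/16584]
P' = [7567/691 -43531/2073 -41899/4146; -43531/2073 270628/6219 139412/6219; -41899/4146 139412/6219 610157/49752]

x̄ = F·x = [0, 1, 15]
P̄ = F·P·Fᵀ + Q = [18 -9 3; -9 64 43; 3 43 87]
y = z − H·x̄ = [-30, -45]
S = H·P̄·Hᵀ + R = [243 282; 282 532]
K = P̄·Hᵀ·S⁻¹ = [544/2073 -239/1382; 2732/6219 -623/2073; 17503/24876 -2351/16584]
x' = x̄ + K·y = [-125/1382, 2788/2073, 4495/16584]
P' = (I − K·H)·P̄ = [7567/691 -43531/2073 -41899/4146; -43531/2073 270628/6219 139412/6219; -41899/4146 139412/6219 610157/49752]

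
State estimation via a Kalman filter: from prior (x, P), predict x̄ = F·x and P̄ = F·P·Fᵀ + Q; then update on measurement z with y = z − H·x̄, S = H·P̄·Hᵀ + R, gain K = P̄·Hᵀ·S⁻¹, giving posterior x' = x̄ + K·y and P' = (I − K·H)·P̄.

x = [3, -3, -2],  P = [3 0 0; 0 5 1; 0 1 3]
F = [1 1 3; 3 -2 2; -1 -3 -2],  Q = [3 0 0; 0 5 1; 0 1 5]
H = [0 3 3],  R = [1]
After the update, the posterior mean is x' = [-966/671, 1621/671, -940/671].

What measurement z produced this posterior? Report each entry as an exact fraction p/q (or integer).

x̄ = F·x = [-6, 11, 10]
P̄ = F·P·Fᵀ + Q = [44 13 -47; 13 56 8; -47 8 77]
S = H·P̄·Hᵀ + R = [1342]
K = P̄·Hᵀ·S⁻¹ = [-51/671; 96/671; 255/1342]
x' − x̄ = [3060/671, -5760/671, -7650/671] = K·y
y = (KᵀK)⁻¹·Kᵀ·(x' − x̄) = [-60]
z = y + H·x̄ = [-60] + [63] = [3]

z = [3]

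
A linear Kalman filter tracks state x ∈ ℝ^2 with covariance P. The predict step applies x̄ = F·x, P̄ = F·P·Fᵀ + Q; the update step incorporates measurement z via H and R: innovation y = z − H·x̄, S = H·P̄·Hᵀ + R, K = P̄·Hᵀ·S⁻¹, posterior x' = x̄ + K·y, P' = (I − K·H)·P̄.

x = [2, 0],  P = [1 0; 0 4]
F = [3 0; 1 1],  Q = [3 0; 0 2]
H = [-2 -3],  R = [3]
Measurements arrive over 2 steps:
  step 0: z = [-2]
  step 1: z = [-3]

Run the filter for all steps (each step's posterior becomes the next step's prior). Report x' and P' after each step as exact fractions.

step 0: x̄ = F·x = [6, 2]
step 0: P̄ = F·P·Fᵀ + Q = [12 3; 3 7]
step 0: y = z − H·x̄ = [16]
step 0: S = H·P̄·Hᵀ + R = [150]
step 0: K = P̄·Hᵀ·S⁻¹ = [-11/50; -9/50]
step 0: x' = x̄ + K·y = [62/25, -22/25]
step 0: P' = (I − K·H)·P̄ = [237/50 -147/50; -147/50 107/50]
step 1: x̄ = F·x = [186/25, 8/5]
step 1: P̄ = F·P·Fᵀ + Q = [2283/50 27/5; 27/5 3]
step 1: y = z − H·x̄ = [417/25]
step 1: S = H·P̄·Hᵀ + R = [6936/25]
step 1: K = P̄·Hᵀ·S⁻¹ = [-112/289; -165/2312]
step 1: x' = x̄ + K·y = [282/289, 947/2312]
step 1: P' = (I − K·H)·P̄ = [2307/578 -657/289; -657/289 3669/2312]

step 0: x' = [62/25, -22/25], P' = [237/50 -147/50; -147/50 107/50]
step 1: x' = [282/289, 947/2312], P' = [2307/578 -657/289; -657/289 3669/2312]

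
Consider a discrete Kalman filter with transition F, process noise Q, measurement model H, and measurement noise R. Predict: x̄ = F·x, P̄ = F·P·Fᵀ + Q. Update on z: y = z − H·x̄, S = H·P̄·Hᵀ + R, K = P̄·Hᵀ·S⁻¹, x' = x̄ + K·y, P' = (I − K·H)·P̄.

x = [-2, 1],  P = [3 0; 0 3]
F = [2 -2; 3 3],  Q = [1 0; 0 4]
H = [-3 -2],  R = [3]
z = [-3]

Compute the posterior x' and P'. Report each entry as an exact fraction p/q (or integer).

x' = [-147/92, 438/115]
P' = [1175/92 -435/23; -435/23 3306/115]

x̄ = F·x = [-6, -3]
P̄ = F·P·Fᵀ + Q = [25 0; 0 58]
y = z − H·x̄ = [-27]
S = H·P̄·Hᵀ + R = [460]
K = P̄·Hᵀ·S⁻¹ = [-15/92; -29/115]
x' = x̄ + K·y = [-147/92, 438/115]
P' = (I − K·H)·P̄ = [1175/92 -435/23; -435/23 3306/115]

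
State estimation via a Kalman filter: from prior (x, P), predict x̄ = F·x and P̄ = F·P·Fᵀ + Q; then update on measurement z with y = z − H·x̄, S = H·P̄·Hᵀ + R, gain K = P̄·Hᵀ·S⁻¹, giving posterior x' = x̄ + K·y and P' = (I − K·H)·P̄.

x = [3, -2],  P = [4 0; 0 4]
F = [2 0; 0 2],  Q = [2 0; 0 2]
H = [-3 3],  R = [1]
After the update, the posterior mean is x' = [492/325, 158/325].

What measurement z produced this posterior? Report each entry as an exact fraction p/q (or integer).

x̄ = F·x = [6, -4]
P̄ = F·P·Fᵀ + Q = [18 0; 0 18]
S = H·P̄·Hᵀ + R = [325]
K = P̄·Hᵀ·S⁻¹ = [-54/325; 54/325]
x' − x̄ = [-1458/325, 1458/325] = K·y
y = (KᵀK)⁻¹·Kᵀ·(x' − x̄) = [27]
z = y + H·x̄ = [27] + [-30] = [-3]

z = [-3]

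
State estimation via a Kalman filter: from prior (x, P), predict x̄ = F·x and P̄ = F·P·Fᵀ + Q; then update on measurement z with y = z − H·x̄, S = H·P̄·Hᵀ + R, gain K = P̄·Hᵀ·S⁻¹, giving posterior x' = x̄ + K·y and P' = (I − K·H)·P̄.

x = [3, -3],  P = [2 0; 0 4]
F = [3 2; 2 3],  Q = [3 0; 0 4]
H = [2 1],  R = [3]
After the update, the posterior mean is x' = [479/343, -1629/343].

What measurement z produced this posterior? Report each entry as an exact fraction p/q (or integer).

x̄ = F·x = [3, -3]
P̄ = F·P·Fᵀ + Q = [37 36; 36 48]
S = H·P̄·Hᵀ + R = [343]
K = P̄·Hᵀ·S⁻¹ = [110/343; 120/343]
x' − x̄ = [-550/343, -600/343] = K·y
y = (KᵀK)⁻¹·Kᵀ·(x' − x̄) = [-5]
z = y + H·x̄ = [-5] + [3] = [-2]

z = [-2]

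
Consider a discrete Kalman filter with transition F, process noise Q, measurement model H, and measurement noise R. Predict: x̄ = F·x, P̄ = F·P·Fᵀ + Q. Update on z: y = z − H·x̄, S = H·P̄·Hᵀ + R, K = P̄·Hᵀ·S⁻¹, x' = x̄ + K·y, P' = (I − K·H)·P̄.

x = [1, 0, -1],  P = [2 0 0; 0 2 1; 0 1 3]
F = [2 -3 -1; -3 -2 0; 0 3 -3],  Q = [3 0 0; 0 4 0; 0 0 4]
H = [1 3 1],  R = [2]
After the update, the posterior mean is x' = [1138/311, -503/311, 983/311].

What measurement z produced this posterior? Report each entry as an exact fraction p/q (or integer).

z = [2]

x̄ = F·x = [3, -3, 3]
P̄ = F·P·Fᵀ + Q = [38 2 -3; 2 30 -6; -3 -6 31]
S = H·P̄·Hᵀ + R = [311]
K = P̄·Hᵀ·S⁻¹ = [41/311; 86/311; 10/311]
x' − x̄ = [205/311, 430/311, 50/311] = K·y
y = (KᵀK)⁻¹·Kᵀ·(x' − x̄) = [5]
z = y + H·x̄ = [5] + [-3] = [2]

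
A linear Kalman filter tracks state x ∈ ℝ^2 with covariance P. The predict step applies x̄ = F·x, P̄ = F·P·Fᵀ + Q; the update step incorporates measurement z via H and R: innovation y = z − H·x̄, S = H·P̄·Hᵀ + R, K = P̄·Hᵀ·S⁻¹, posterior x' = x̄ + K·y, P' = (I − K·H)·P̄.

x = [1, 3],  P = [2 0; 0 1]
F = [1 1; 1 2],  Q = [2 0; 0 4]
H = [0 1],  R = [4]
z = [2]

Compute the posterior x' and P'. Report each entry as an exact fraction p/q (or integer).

x' = [18/7, 24/7]
P' = [27/7 8/7; 8/7 20/7]

x̄ = F·x = [4, 7]
P̄ = F·P·Fᵀ + Q = [5 4; 4 10]
y = z − H·x̄ = [-5]
S = H·P̄·Hᵀ + R = [14]
K = P̄·Hᵀ·S⁻¹ = [2/7; 5/7]
x' = x̄ + K·y = [18/7, 24/7]
P' = (I − K·H)·P̄ = [27/7 8/7; 8/7 20/7]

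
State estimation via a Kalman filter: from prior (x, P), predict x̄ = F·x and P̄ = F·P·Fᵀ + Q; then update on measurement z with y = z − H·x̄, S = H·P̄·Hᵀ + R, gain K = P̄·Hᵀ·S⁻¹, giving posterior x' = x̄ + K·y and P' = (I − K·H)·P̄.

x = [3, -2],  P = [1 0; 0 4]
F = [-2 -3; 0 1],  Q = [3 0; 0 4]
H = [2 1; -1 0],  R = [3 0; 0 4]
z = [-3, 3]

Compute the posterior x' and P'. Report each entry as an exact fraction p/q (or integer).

x̄ = F·x = [0, -2]
P̄ = F·P·Fᵀ + Q = [43 -12; -12 8]
y = z − H·x̄ = [-1, 3]
S = H·P̄·Hᵀ + R = [135 -74; -74 47]
K = P̄·Hᵀ·S⁻¹ = [296/869 -329/869; 136/869 436/869]
x' = x̄ + K·y = [-1283/869, -566/869]
P' = (I − K·H)·P̄ = [1316/869 -1744/869; -1744/869 3896/869]

x' = [-1283/869, -566/869]
P' = [1316/869 -1744/869; -1744/869 3896/869]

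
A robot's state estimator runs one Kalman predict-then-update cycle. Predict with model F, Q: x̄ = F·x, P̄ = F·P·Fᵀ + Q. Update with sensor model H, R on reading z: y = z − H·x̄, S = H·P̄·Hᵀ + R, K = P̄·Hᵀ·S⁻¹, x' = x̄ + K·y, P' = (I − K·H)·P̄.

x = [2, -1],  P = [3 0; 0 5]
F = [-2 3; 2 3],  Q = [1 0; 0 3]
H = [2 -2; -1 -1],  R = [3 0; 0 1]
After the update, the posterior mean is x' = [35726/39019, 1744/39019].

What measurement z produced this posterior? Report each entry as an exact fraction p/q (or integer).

z = [2, -1]

x̄ = F·x = [-7, 1]
P̄ = F·P·Fᵀ + Q = [58 33; 33 60]
S = H·P̄·Hᵀ + R = [211 4; 4 185]
K = P̄·Hᵀ·S⁻¹ = [9614/39019 -19401/39019; -9618/39019 -19407/39019]
x' − x̄ = [308859/39019, -37275/39019] = K·y
y = (KᵀK)⁻¹·Kᵀ·(x' − x̄) = [18, -7]
z = y + H·x̄ = [18, -7] + [-16, 6] = [2, -1]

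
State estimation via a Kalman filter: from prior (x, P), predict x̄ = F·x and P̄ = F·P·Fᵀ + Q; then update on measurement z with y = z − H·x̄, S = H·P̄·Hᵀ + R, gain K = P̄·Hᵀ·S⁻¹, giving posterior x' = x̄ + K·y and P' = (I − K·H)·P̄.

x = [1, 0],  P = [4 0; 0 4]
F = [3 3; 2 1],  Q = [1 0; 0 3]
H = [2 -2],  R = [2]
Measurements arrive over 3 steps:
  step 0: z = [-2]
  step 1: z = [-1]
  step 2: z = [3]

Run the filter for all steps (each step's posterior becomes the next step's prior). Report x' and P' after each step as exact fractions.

step 0: x̄ = F·x = [3, 2]
step 0: P̄ = F·P·Fᵀ + Q = [73 36; 36 23]
step 0: y = z − H·x̄ = [-4]
step 0: S = H·P̄·Hᵀ + R = [98]
step 0: K = P̄·Hᵀ·S⁻¹ = [37/49; 13/49]
step 0: x' = x̄ + K·y = [-1/49, 46/49]
step 0: P' = (I − K·H)·P̄ = [839/49 802/49; 802/49 789/49]
step 1: x̄ = F·x = [135/49, 44/49]
step 1: P̄ = F·P·Fᵀ + Q = [29137/49 14619/49; 14619/49 7500/49]
step 1: y = z − H·x̄ = [-33/7]
step 1: S = H·P̄·Hᵀ + R = [606]
step 1: K = P̄·Hᵀ·S⁻¹ = [2074/2121; 339/707]
step 1: x' = x̄ + K·y = [-9179/4949, -6743/4949]
step 1: P' = (I − K·H)·P̄ = [225559/14847 70347/4949; 70347/4949 67974/4949]
step 2: x̄ = F·x = [-47766/4949, -25101/4949]
step 2: P̄ = F·P·Fᵀ + Q = [2559638/4949 1288163/4949; 1288163/4949 1994863/14847]
step 2: y = z − H·x̄ = [60177/4949]
step 2: S = H·P̄·Hᵀ + R = [7808890/14847]
step 2: K = P̄·Hᵀ·S⁻¹ = [762885/780889; 1869626/3904445]
step 2: x' = x̄ + K·y = [1739379/780889, 2930493/3904445]
step 2: P' = (I − K·H)·P̄ = [11884168/780889 11121283/780889; 11121283/780889 53736789/3904445]

step 0: x' = [-1/49, 46/49], P' = [839/49 802/49; 802/49 789/49]
step 1: x' = [-9179/4949, -6743/4949], P' = [225559/14847 70347/4949; 70347/4949 67974/4949]
step 2: x' = [1739379/780889, 2930493/3904445], P' = [11884168/780889 11121283/780889; 11121283/780889 53736789/3904445]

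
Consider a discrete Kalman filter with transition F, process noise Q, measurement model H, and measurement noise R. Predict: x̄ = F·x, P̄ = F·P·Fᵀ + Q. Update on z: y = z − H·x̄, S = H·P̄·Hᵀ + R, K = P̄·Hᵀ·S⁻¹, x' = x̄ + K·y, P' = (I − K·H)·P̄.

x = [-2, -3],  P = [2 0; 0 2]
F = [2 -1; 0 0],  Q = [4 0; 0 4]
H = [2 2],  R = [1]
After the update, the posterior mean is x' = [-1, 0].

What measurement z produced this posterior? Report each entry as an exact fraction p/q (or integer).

z = [-2]

x̄ = F·x = [-1, 0]
P̄ = F·P·Fᵀ + Q = [14 0; 0 4]
S = H·P̄·Hᵀ + R = [73]
K = P̄·Hᵀ·S⁻¹ = [28/73; 8/73]
x' − x̄ = [0, 0] = K·y
y = (KᵀK)⁻¹·Kᵀ·(x' − x̄) = [0]
z = y + H·x̄ = [0] + [-2] = [-2]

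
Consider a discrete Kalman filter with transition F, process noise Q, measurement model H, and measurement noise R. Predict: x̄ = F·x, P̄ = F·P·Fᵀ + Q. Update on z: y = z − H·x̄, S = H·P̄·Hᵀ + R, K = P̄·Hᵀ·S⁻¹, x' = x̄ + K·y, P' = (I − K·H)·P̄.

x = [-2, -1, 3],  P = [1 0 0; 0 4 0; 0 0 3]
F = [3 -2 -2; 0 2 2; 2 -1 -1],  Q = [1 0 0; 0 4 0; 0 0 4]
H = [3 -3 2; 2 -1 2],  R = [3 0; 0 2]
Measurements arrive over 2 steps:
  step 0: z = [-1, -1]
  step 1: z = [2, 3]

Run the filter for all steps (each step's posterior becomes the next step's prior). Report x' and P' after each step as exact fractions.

step 0: x̄ = F·x = [-10, 4, -6]
step 0: P̄ = F·P·Fᵀ + Q = [38 -28 20; -28 32 -14; 20 -14 15]
step 0: y = z − H·x̄ = [53, 35]
step 0: S = H·P̄·Hᵀ + R = [1605 948; 948 574]
step 0: K = P̄·Hᵀ·S⁻¹ = [50/11283 916/3761; -4712/11283 1834/3761; -644/3761 1614/3761]
step 0: x' = x̄ + K·y = [-14000/11283, -12034/11283, -208/3761]
step 0: P' = (I − K·H)·P̄ = [21142/11283 13244/11283 -3924/3761; 13244/11283 19192/11283 618/3761; -3924/3761 618/3761 5847/3761]
step 1: x̄ = F·x = [-16684/11283, -25316/11283, -5114/3761]
step 1: P̄ = F·P·Fᵀ + Q = [345661/11283 -152932/11283 65810/3761; -152932/11283 206896/11283 -24998/3761; 65810/3761 -24998/3761 54751/3761]
step 1: y = z − H·x̄ = [9118/3761, 24195/3761]
step 1: S = H·P̄·Hᵀ + R = [3895246/3761 2434102/3761; 2434102/3761 1586754/3761]
step 1: K = P̄·Hᵀ·S⁻¹ = [-715717/34026140 9955051/34026140; -3740953/8506535 4554349/8506535; -2774569/17013070 7109547/17013070]
step 1: x' = x̄ + K·y = [35979137/102078420, 3428863/25519605, 15876663/17013070]
step 1: P' = (I − K·H)·P̄ = [207186649/102078420 34169801/25519605 -18163649/17013070; 34169801/25519605 47582236/25519605 1094788/8506535; -18163649/17013070 1094788/8506535 13183992/8506535]

step 0: x' = [-14000/11283, -12034/11283, -208/3761], P' = [21142/11283 13244/11283 -3924/3761; 13244/11283 19192/11283 618/3761; -3924/3761 618/3761 5847/3761]
step 1: x' = [35979137/102078420, 3428863/25519605, 15876663/17013070], P' = [207186649/102078420 34169801/25519605 -18163649/17013070; 34169801/25519605 47582236/25519605 1094788/8506535; -18163649/17013070 1094788/8506535 13183992/8506535]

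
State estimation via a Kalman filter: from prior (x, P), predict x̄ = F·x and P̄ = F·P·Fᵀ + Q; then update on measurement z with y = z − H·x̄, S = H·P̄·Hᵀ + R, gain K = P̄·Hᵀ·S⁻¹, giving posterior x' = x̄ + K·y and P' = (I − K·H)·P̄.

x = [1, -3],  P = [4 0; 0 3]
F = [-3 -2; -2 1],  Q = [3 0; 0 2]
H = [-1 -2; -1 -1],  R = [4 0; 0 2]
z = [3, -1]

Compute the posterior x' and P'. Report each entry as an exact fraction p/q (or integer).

x' = [7821/1601, -6310/1601]
P' = [9372/1601 -5832/1601; -5832/1601 4650/1601]

x̄ = F·x = [3, -5]
P̄ = F·P·Fᵀ + Q = [51 18; 18 21]
y = z − H·x̄ = [-4, -3]
S = H·P̄·Hᵀ + R = [211 147; 147 110]
K = P̄·Hᵀ·S⁻¹ = [573/1601 -1770/1601; -867/1601 591/1601]
x' = x̄ + K·y = [7821/1601, -6310/1601]
P' = (I − K·H)·P̄ = [9372/1601 -5832/1601; -5832/1601 4650/1601]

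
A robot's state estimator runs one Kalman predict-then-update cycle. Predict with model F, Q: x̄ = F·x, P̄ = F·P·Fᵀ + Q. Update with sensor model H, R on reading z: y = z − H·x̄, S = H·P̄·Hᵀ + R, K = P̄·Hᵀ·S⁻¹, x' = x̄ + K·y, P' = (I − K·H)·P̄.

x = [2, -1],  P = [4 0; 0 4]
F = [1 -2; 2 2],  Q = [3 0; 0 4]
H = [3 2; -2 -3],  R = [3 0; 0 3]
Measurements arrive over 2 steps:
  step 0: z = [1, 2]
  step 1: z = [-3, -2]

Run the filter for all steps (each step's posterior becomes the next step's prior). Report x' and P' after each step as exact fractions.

step 0: x' = [30235/20834, -16834/10417], P' = [30003/20834 -13788/10417; -13788/10417 15060/10417]
step 1: x' = [-28756960/18815591, 25172034/18815591], P' = [21774339/18815591 -19220094/18815591; -19220094/18815591 21114132/18815591]

step 0: x̄ = F·x = [4, 2]
step 0: P̄ = F·P·Fᵀ + Q = [23 -8; -8 36]
step 0: y = z − H·x̄ = [-15, 16]
step 0: S = H·P̄·Hᵀ + R = [258 -250; -250 323]
step 0: K = P̄·Hᵀ·S⁻¹ = [11619/20834 3787/10417; -3748/10417 -5868/10417]
step 0: x' = x̄ + K·y = [30235/20834, -16834/10417]
step 0: P' = (I − K·H)·P̄ = [30003/20834 -13788/10417; -13788/10417 15060/10417]
step 1: x̄ = F·x = [97571/20834, -3433/10417]
step 1: P̄ = F·P·Fᵀ + Q = [323289/20834 -2661/10417; -2661/10417 51610/10417]
step 1: y = z − H·x̄ = [-341483/20834, 66438/10417]
step 1: S = H·P̄·Hᵀ + R = [3321119/20834 -1244934/10417; -1244934/10417 1110387/10417]
step 1: K = P̄·Hᵀ·S⁻¹ = [8960943/18815591 4703868/18815591; -5144006/18815591 -8300736/18815591]
step 1: x' = x̄ + K·y = [-28756960/18815591, 25172034/18815591]
step 1: P' = (I − K·H)·P̄ = [21774339/18815591 -19220094/18815591; -19220094/18815591 21114132/18815591]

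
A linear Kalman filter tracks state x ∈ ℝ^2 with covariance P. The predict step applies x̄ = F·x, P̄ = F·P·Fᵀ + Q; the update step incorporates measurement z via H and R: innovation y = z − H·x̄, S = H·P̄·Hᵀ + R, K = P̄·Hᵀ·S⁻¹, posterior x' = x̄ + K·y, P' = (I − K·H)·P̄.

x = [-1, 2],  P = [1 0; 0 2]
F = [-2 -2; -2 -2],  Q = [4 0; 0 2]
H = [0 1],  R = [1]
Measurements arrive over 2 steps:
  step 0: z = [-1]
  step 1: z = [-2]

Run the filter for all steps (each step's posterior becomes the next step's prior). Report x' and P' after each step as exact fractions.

step 0: x̄ = F·x = [-2, -2]
step 0: P̄ = F·P·Fᵀ + Q = [16 12; 12 14]
step 0: y = z − H·x̄ = [1]
step 0: S = H·P̄·Hᵀ + R = [15]
step 0: K = P̄·Hᵀ·S⁻¹ = [4/5; 14/15]
step 0: x' = x̄ + K·y = [-6/5, -16/15]
step 0: P' = (I − K·H)·P̄ = [32/5 4/5; 4/5 14/15]
step 1: x̄ = F·x = [68/15, 68/15]
step 1: P̄ = F·P·Fᵀ + Q = [596/15 536/15; 536/15 566/15]
step 1: y = z − H·x̄ = [-98/15]
step 1: S = H·P̄·Hᵀ + R = [581/15]
step 1: K = P̄·Hᵀ·S⁻¹ = [536/581; 566/581]
step 1: x' = x̄ + K·y = [-124/83, -152/83]
step 1: P' = (I − K·H)·P̄ = [3932/581 536/581; 536/581 566/581]

step 0: x' = [-6/5, -16/15], P' = [32/5 4/5; 4/5 14/15]
step 1: x' = [-124/83, -152/83], P' = [3932/581 536/581; 536/581 566/581]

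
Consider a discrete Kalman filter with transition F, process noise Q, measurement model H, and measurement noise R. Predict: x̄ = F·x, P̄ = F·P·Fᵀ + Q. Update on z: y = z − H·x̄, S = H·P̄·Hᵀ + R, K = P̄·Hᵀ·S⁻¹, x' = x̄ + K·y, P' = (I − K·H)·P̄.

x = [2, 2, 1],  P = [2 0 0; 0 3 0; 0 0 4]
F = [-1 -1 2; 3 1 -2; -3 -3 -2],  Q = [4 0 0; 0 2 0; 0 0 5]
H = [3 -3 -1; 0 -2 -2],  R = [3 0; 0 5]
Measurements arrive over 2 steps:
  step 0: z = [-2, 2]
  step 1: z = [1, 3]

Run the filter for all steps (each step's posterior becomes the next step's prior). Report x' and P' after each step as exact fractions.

step 0: x̄ = F·x = [-2, 6, -14]
step 0: P̄ = F·P·Fᵀ + Q = [25 -25 -1; -25 39 -11; -1 -11 66]
step 0: y = z − H·x̄ = [8, -14]
step 0: S = H·P̄·Hᵀ + R = [1035 434; 434 337]
step 0: K = P̄·Hᵀ·S⁻¹ = [28319/160439 -11714/160439; -36693/160439 20594/160439; 35608/160439 -98226/160439]
step 0: x' = x̄ + K·y = [69670/160439, 380774/160439, -586118/160439]
step 0: P' = (I − K·H)·P̄ = [343934/160439 458780/160439 -429495/160439; 458780/160439 768952/160439 -820437/160439; -429495/160439 -820437/160439 1066002/160439]
step 1: x̄ = F·x = [-1622680/160439, 1762020/160439, -179096/160439]
step 1: P̄ = F·P·Fᵀ + Q = [11935938/160439 -14617590/160439 6827058/160439; -14617590/160439 19637612/160439 -9925362/160439; 6827058/160439 -9925362/160439 8341033/160439]
step 1: y = z − H·x̄ = [10135443/160439, 3647165/160439]
step 1: S = H·P̄·Hᵀ + R = [455586400/160439 101848034/160439; 101848034/160439 33313879/160439]
step 1: K = P̄·Hᵀ·S⁻¹ = [872051617/4990814966 -165914863/2495407483; -1736674871/7486222449 944374966/7486222449; 2230693133/9981629932 -2935163127/4990814966]
step 1: x' = x̄ + K·y = [-2930110101/4990814966, -6025992197/7486222449, -3669029017/9981629932]
step 1: P' = (I − K·H)·P̄ = [3819906885/2495407483 4868428036/2495407483 -8907281757/4990814966; 4868428036/2495407483 25693407176/7486222449 -9351448197/2495407483; -8907281757/4990814966 -9351448197/2495407483 52081608423/9981629932]

step 0: x' = [69670/160439, 380774/160439, -586118/160439], P' = [343934/160439 458780/160439 -429495/160439; 458780/160439 768952/160439 -820437/160439; -429495/160439 -820437/160439 1066002/160439]
step 1: x' = [-2930110101/4990814966, -6025992197/7486222449, -3669029017/9981629932], P' = [3819906885/2495407483 4868428036/2495407483 -8907281757/4990814966; 4868428036/2495407483 25693407176/7486222449 -9351448197/2495407483; -8907281757/4990814966 -9351448197/2495407483 52081608423/9981629932]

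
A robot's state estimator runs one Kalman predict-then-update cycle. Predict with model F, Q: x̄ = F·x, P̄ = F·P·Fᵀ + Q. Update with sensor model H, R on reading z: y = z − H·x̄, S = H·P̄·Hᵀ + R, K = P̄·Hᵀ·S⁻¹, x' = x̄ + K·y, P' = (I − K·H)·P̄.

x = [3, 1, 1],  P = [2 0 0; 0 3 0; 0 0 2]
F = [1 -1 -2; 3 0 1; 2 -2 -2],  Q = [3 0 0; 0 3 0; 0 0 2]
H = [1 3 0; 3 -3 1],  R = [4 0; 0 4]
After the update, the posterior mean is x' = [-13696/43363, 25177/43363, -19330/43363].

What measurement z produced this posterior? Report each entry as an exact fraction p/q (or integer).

x̄ = F·x = [0, 10, 2]
P̄ = F·P·Fᵀ + Q = [16 2 18; 2 23 8; 18 8 30]
S = H·P̄·Hᵀ + R = [239 -105; -105 409]
K = P̄·Hᵀ·S⁻¹ = [7649/43363 8325/43363; 11632/43363 -2845/43363; 11739/43363 9375/43363]
x' − x̄ = [-13696/43363, -408453/43363, -106056/43363] = K·y
y = (KᵀK)⁻¹·Kᵀ·(x' − x̄) = [-29, 25]
z = y + H·x̄ = [-29, 25] + [30, -28] = [1, -3]

z = [1, -3]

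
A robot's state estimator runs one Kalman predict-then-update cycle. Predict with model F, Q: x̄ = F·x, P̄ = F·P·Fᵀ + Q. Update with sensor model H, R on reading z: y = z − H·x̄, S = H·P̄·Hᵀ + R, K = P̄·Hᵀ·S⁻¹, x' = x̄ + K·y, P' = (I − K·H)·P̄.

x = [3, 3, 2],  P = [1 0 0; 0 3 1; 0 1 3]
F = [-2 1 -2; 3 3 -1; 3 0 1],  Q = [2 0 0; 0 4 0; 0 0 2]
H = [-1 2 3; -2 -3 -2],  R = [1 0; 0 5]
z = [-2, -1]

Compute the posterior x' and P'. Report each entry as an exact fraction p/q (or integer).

x' = [73925/111339, 28787/111339, -704/1251]
P' = [99043/111339 -74042/111339 815/1251; -74042/111339 196573/111339 -1735/1251; 815/1251 -1735/1251 1520/1251]

x̄ = F·x = [-7, 16, 11]
P̄ = F·P·Fᵀ + Q = [17 2 -11; 2 37 9; -11 9 14]
y = z − H·x̄ = [-74, 55]
S = H·P̄·Hᵀ + R = [458 -347; -347 506]
K = P̄·Hᵀ·S⁻¹ = [-29522/111339 -24206/111339; 3943/111339 -26561/111339; 275/1251 107/1251]
x' = x̄ + K·y = [73925/111339, 28787/111339, -704/1251]
P' = (I − K·H)·P̄ = [99043/111339 -74042/111339 815/1251; -74042/111339 196573/111339 -1735/1251; 815/1251 -1735/1251 1520/1251]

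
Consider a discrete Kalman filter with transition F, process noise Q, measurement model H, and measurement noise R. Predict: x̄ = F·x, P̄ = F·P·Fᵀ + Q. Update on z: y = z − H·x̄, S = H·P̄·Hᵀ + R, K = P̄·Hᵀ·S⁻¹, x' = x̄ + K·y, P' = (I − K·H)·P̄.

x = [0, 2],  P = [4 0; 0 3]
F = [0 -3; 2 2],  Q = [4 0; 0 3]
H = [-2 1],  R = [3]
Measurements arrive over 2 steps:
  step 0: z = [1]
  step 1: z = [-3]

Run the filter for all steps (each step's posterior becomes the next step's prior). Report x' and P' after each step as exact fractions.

step 0: x' = [-18/23, -17/46], P' = [73/23 122/23; 122/23 2641/230]
step 1: x' = [64567/108022, -195457/108022], P' = [154953/108022 100545/54011; 100545/54011 507579/108022]

step 0: x̄ = F·x = [-6, 4]
step 0: P̄ = F·P·Fᵀ + Q = [31 -18; -18 31]
step 0: y = z − H·x̄ = [-15]
step 0: S = H·P̄·Hᵀ + R = [230]
step 0: K = P̄·Hᵀ·S⁻¹ = [-8/23; 67/230]
step 0: x' = x̄ + K·y = [-18/23, -17/46]
step 0: P' = (I − K·H)·P̄ = [73/23 122/23; 122/23 2641/230]
step 1: x̄ = F·x = [51/46, -53/23]
step 1: P̄ = F·P·Fᵀ + Q = [24689/230 -11583/115; -11583/115 11967/115]
step 1: y = z − H·x̄ = [35/23]
step 1: S = H·P̄·Hᵀ + R = [108022/115]
step 1: K = P̄·Hᵀ·S⁻¹ = [-18136/54011; 35133/108022]
step 1: x' = x̄ + K·y = [64567/108022, -195457/108022]
step 1: P' = (I − K·H)·P̄ = [154953/108022 100545/54011; 100545/54011 507579/108022]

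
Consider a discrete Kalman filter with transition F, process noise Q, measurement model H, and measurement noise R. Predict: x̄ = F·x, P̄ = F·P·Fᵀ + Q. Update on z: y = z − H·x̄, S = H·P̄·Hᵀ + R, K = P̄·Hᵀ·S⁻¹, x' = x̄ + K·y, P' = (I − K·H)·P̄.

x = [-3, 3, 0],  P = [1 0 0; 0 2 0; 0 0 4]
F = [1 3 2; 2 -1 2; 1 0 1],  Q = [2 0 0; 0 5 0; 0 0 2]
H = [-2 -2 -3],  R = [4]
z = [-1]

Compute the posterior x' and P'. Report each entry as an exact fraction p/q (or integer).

x̄ = F·x = [6, -9, -3]
P̄ = F·P·Fᵀ + Q = [37 12 9; 12 27 10; 9 10 7]
y = z − H·x̄ = [-16]
S = H·P̄·Hᵀ + R = [647]
K = P̄·Hᵀ·S⁻¹ = [-125/647; -108/647; -59/647]
x' = x̄ + K·y = [5882/647, -4095/647, -997/647]
P' = (I − K·H)·P̄ = [8314/647 -5736/647 -1552/647; -5736/647 5805/647 98/647; -1552/647 98/647 1048/647]

x' = [5882/647, -4095/647, -997/647]
P' = [8314/647 -5736/647 -1552/647; -5736/647 5805/647 98/647; -1552/647 98/647 1048/647]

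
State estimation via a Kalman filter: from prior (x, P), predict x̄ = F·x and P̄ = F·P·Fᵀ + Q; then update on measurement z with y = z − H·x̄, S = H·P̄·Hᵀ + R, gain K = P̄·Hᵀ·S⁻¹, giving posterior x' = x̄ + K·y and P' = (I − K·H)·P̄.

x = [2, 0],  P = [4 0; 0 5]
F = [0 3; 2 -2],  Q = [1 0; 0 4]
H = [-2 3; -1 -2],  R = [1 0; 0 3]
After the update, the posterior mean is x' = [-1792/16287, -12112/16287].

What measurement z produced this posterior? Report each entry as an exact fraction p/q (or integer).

x̄ = F·x = [0, 4]
P̄ = F·P·Fᵀ + Q = [46 -30; -30 40]
S = H·P̄·Hᵀ + R = [905 -178; -178 89]
K = P̄·Hᵀ·S⁻¹ = [-154/549 -19726/48861; 80/549 -13210/48861]
x' − x̄ = [-1792/16287, -77260/16287] = K·y
y = (KᵀK)⁻¹·Kᵀ·(x' − x̄) = [-14, 10]
z = y + H·x̄ = [-14, 10] + [12, -8] = [-2, 2]

z = [-2, 2]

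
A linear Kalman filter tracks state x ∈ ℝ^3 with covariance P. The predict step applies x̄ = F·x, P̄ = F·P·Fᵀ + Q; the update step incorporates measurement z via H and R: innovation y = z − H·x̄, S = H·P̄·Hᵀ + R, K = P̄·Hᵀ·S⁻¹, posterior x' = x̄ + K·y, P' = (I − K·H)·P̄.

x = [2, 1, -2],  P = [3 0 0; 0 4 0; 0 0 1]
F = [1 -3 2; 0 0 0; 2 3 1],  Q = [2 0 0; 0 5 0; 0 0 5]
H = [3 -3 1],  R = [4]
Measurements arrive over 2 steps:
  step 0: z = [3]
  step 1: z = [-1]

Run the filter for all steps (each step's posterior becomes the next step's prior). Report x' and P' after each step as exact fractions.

step 0: x' = [-309/340, -39/68, 131/34], P' = [3851/340 321/68 -631/34; 321/68 295/68 -45/34; -631/34 -45/34 873/17]
step 1: x' = [43168/529195, 27405/105839, -211084/529195], P' = [9345008/529195 498480/105839 -19893184/529195; 498480/105839 513895/105839 42165/105839; -19893184/529195 42165/105839 60368247/529195]

step 0: x̄ = F·x = [-5, 0, 5]
step 0: P̄ = F·P·Fᵀ + Q = [45 0 -28; 0 5 0; -28 0 54]
step 0: y = z − H·x̄ = [13]
step 0: S = H·P̄·Hᵀ + R = [340]
step 0: K = P̄·Hᵀ·S⁻¹ = [107/340; -3/68; -3/34]
step 0: x' = x̄ + K·y = [-309/340, -39/68, 131/34]
step 0: P' = (I − K·H)·P̄ = [3851/340 321/68 -631/34; 321/68 295/68 -45/34; -631/34 -45/34 873/17]
step 1: x̄ = F·x = [724/85, 0, 107/340]
step 1: P̄ = F·P·Fᵀ + Q = [14544/85 0 -2092/85; 0 5 0; -2092/85 0 39159/340]
step 1: y = z − H·x̄ = [-1827/68]
step 1: S = H·P̄·Hᵀ + R = [105839/68]
step 1: K = P̄·Hᵀ·S⁻¹ = [33232/105839; -1020/105839; 2811/105839]
step 1: x' = x̄ + K·y = [43168/529195, 27405/105839, -211084/529195]
step 1: P' = (I − K·H)·P̄ = [9345008/529195 498480/105839 -19893184/529195; 498480/105839 513895/105839 42165/105839; -19893184/529195 42165/105839 60368247/529195]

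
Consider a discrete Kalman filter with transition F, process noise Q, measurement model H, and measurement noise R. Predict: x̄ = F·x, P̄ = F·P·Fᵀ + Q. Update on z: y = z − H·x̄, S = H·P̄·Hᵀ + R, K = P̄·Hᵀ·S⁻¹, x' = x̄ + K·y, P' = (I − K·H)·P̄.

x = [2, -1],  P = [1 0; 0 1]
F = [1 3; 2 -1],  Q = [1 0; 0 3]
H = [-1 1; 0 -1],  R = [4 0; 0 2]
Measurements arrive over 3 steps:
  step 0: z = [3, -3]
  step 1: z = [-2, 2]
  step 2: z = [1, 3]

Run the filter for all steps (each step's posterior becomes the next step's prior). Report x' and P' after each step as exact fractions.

step 0: x' = [-2/169, 553/169], P' = [610/169 166/169; 166/169 238/169]
step 1: x' = [45200/22279, -39626/22279], P' = [318550/66837 106426/66837; 106426/66837 115906/66837]
step 2: x' = [-140159110/34302661, -75694737/34302661], P' = [172118822/34302661 58432778/34302661; 58432778/34302661 61179986/34302661]

step 0: x̄ = F·x = [-1, 5]
step 0: P̄ = F·P·Fᵀ + Q = [11 -1; -1 8]
step 0: y = z − H·x̄ = [-3, 2]
step 0: S = H·P̄·Hᵀ + R = [25 -9; -9 10]
step 0: K = P̄·Hᵀ·S⁻¹ = [-111/169 -83/169; 18/169 -119/169]
step 0: x' = x̄ + K·y = [-2/169, 553/169]
step 0: P' = (I − K·H)·P̄ = [610/169 166/169; 166/169 238/169]
step 1: x̄ = F·x = [1657/169, -557/169]
step 1: P̄ = F·P·Fᵀ + Q = [3917/169 1336/169; 1336/169 2521/169]
step 1: y = z − H·x̄ = [1876/169, -219/169]
step 1: S = H·P̄·Hᵀ + R = [4442/169 -1185/169; -1185/169 2859/169]
step 1: K = P̄·Hᵀ·S⁻¹ = [-17677/22279 -53213/66837; 790/22279 -57953/66837]
step 1: x' = x̄ + K·y = [45200/22279, -39626/22279]
step 1: P' = (I − K·H)·P̄ = [318550/66837 106426/66837; 106426/66837 115906/66837]
step 2: x̄ = F·x = [-73678/22279, 130026/22279]
step 2: P̄ = F·P·Fᵀ + Q = [2067097/66837 821512/66837; 821512/66837 1164913/66837]
step 2: y = z − H·x̄ = [-181425/22279, 196863/22279]
step 2: S = H·P̄·Hᵀ + R = [618778/22279 -114467/22279; -114467/22279 1298587/66837]
step 2: K = P̄·Hᵀ·S⁻¹ = [-28421511/34302661 -29216389/34302661; 686802/34302661 -30589993/34302661]
step 2: x' = x̄ + K·y = [-140159110/34302661, -75694737/34302661]
step 2: P' = (I − K·H)·P̄ = [172118822/34302661 58432778/34302661; 58432778/34302661 61179986/34302661]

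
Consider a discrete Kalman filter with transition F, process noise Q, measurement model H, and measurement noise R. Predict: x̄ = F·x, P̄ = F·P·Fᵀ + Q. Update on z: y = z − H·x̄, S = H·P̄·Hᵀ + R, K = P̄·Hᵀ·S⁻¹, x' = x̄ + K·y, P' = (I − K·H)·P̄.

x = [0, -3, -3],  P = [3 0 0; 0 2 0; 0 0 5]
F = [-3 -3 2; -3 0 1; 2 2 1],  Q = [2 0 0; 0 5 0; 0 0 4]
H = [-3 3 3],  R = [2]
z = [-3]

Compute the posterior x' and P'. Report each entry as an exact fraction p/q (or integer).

x̄ = F·x = [3, -3, -9]
P̄ = F·P·Fᵀ + Q = [67 37 -20; 37 37 -13; -20 -13 29]
y = z − H·x̄ = [42]
S = H·P̄·Hᵀ + R = [659]
K = P̄·Hᵀ·S⁻¹ = [-150/659; -39/659; 108/659]
x' = x̄ + K·y = [-4323/659, -3615/659, -1395/659]
P' = (I − K·H)·P̄ = [21653/659 18533/659 3020/659; 18533/659 22862/659 -4355/659; 3020/659 -4355/659 7447/659]

x' = [-4323/659, -3615/659, -1395/659]
P' = [21653/659 18533/659 3020/659; 18533/659 22862/659 -4355/659; 3020/659 -4355/659 7447/659]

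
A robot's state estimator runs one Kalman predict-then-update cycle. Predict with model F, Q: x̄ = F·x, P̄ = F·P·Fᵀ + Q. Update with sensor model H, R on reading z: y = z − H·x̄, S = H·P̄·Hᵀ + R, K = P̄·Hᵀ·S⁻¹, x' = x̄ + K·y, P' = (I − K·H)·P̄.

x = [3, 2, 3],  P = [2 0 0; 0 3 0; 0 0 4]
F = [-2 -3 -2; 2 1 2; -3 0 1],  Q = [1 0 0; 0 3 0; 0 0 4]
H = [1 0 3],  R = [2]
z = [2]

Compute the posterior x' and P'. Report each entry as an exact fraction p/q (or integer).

x̄ = F·x = [-18, 14, -6]
P̄ = F·P·Fᵀ + Q = [52 -33 4; -33 30 -4; 4 -4 26]
y = z − H·x̄ = [38]
S = H·P̄·Hᵀ + R = [312]
K = P̄·Hᵀ·S⁻¹ = [8/39; -15/104; 41/156]
x' = x̄ + K·y = [-398/39, 443/52, 311/78]
P' = (I − K·H)·P̄ = [1516/39 -309/13 -500/39; -309/13 2445/104 407/52; -500/39 407/52 347/78]

x' = [-398/39, 443/52, 311/78]
P' = [1516/39 -309/13 -500/39; -309/13 2445/104 407/52; -500/39 407/52 347/78]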